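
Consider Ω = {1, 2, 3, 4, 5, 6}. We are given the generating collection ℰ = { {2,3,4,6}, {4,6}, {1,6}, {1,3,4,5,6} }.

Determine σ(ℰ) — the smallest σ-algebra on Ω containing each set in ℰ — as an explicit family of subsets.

Take S₀ = ℰ ∪ {∅, Ω} = { ∅, {1,6}, {4,6}, {2,3,4,6}, {1,3,4,5,6}, Ω }.
Step 1: +6 →
  {2}  = {1,3,4,5,6}ᶜ
  {1,5}  = {2,3,4,6}ᶜ
  {1,4,6}  = {1,6} ∪ {4,6}
  {1,2,3,5}  = {4,6}ᶜ
  {2,3,4,5}  = {1,6}ᶜ
  {1,2,3,4,6}  = {2,3,4,6} ∪ {1,6}
  — 12 sets.
Step 2. New:
  {5}  = {1,2,3,4,6}ᶜ
  {1,2,5}  = {2} ∪ {1,5}
  {1,2,6}  = {1,6} ∪ {2}
  {1,5,6}  = {1,6} ∪ {1,5}
  {2,3,5}  = {1,4,6}ᶜ
  {2,4,6}  = {2} ∪ {4,6}
  {1,2,4,6}  = {2} ∪ {1,4,6}
  {1,4,5,6}  = {1,4,6} ∪ {1,5}
  {1,2,3,4,5}  = {2,3,4,5} ∪ {1,5}
  {1,2,3,5,6}  = {1,6} ∪ {1,2,3,5}
  {2,3,4,5,6}  = {2,3,4,5} ∪ {2,3,4,6}
  — 23 sets.
Step 3: +14 →
  {1}  = {2,3,4,5,6}ᶜ
  {4}  = {1,2,3,5,6}ᶜ
  {6}  = {1,2,3,4,5}ᶜ
  {2,3}  = {1,4,5,6}ᶜ
  {2,5}  = {2} ∪ {5}
  {3,5}  = {1,2,4,6}ᶜ
  {1,3,5}  = {2,4,6}ᶜ
  {2,3,4}  = {1,5,6}ᶜ
  {3,4,5}  = {1,2,6}ᶜ
  {3,4,6}  = {1,2,5}ᶜ
  {4,5,6}  = {4,6} ∪ {5}
  {1,2,5,6}  = {1,6} ∪ {1,2,5}
  {2,4,5,6}  = {2,4,6} ∪ {5}
  {1,2,4,5,6}  = {2,4,6} ∪ {1,4,5,6}
  — 37 sets.
Step 4 adds 23:
  {3}  = {1,2,4,5,6}ᶜ
  {1,2}  = {1} ∪ {2}
  {1,3}  = {2,4,5,6}ᶜ
  {1,4}  = {1} ∪ {4}
  {2,4}  = {2} ∪ {4}
  {2,6}  = {2} ∪ {6}
  {3,4}  = {1,2,5,6}ᶜ
  {4,5}  = {5} ∪ {4}
  {5,6}  = {6} ∪ {5}
  {1,2,3}  = {4,5,6}ᶜ
  {1,4,5}  = {1,5} ∪ {4}
  {2,3,6}  = {6} ∪ {2,3}
  {2,4,5}  = {2,5} ∪ {4}
  {2,5,6}  = {2,5} ∪ {6}
  {3,5,6}  = {6} ∪ {3,5}
  {1,2,3,4}  = {2,3,4} ∪ {1}
  {1,2,3,6}  = {1,6} ∪ {2,3}
  {1,2,4,5}  = {1,2,5} ∪ {4}
  {1,3,4,5}  = {3,4,5} ∪ {1}
  {1,3,4,6}  = {2,5}ᶜ
  {1,3,5,6}  = {1,6} ∪ {1,3,5}
  {2,3,5,6}  = {6} ∪ {2,3,5}
  {3,4,5,6}  = {3,4,5} ∪ {6}
  — 60 sets.
Step 5. New:
  {3,6}  = {1,2,4,5}ᶜ
  {1,2,4}  = {3,5,6}ᶜ
  {1,3,4}  = {2,5,6}ᶜ
  {1,3,6}  = {2,4,5}ᶜ
  — 64 sets.
Step 6: closed — nothing new.

Therefore σ(ℰ) = { ∅, {1}, {2}, {3}, {4}, {5}, {6}, {1,2}, {1,3}, {1,4}, {1,5}, {1,6}, {2,3}, {2,4}, {2,5}, {2,6}, {3,4}, {3,5}, {3,6}, {4,5}, {4,6}, {5,6}, {1,2,3}, {1,2,4}, {1,2,5}, {1,2,6}, {1,3,4}, {1,3,5}, {1,3,6}, {1,4,5}, {1,4,6}, {1,5,6}, {2,3,4}, {2,3,5}, {2,3,6}, {2,4,5}, {2,4,6}, {2,5,6}, {3,4,5}, {3,4,6}, {3,5,6}, {4,5,6}, {1,2,3,4}, {1,2,3,5}, {1,2,3,6}, {1,2,4,5}, {1,2,4,6}, {1,2,5,6}, {1,3,4,5}, {1,3,4,6}, {1,3,5,6}, {1,4,5,6}, {2,3,4,5}, {2,3,4,6}, {2,3,5,6}, {2,4,5,6}, {3,4,5,6}, {1,2,3,4,5}, {1,2,3,4,6}, {1,2,3,5,6}, {1,2,4,5,6}, {1,3,4,5,6}, {2,3,4,5,6}, Ω } (|σ(ℰ)| = 64).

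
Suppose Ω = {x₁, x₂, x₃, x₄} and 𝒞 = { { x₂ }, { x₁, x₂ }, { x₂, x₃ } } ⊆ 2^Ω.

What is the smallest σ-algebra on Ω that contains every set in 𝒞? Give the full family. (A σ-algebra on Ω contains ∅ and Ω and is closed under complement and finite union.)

|σ(𝒞)| = 16.  σ(𝒞) = { ∅, { x₁ }, { x₂ }, { x₃ }, { x₄ }, { x₁, x₂ }, { x₁, x₃ }, { x₁, x₄ }, { x₂, x₃ }, { x₂, x₄ }, { x₃, x₄ }, { x₁, x₂, x₃ }, { x₁, x₂, x₄ }, { x₁, x₃, x₄ }, { x₂, x₃, x₄ }, Ω }

Trace:
Take S₀ = 𝒞 ∪ {∅, Ω} = { ∅, { x₂ }, { x₁, x₂ }, { x₂, x₃ }, Ω }.
Pass 1: 4 new —
  { x₁, x₄ }  = complement { x₂, x₃ }
  { x₃, x₄ }  = complement { x₁, x₂ }
  { x₁, x₂, x₃ }  = { x₂, x₃ } ∪ { x₁, x₂ }
  { x₁, x₃, x₄ }  = complement { x₂ }
  (now 9)
Pass 2: +3 →
  { x₄ }  = complement { x₁, x₂, x₃ }
  { x₁, x₂, x₄ }  = { x₁, x₂ } ∪ { x₁, x₄ }
  { x₂, x₃, x₄ }  = { x₃, x₄ } ∪ { x₂ }
  (now 12)
Pass 3 adds 3:
  { x₁ }  = complement { x₂, x₃, x₄ }
  { x₃ }  = complement { x₁, x₂, x₄ }
  { x₂, x₄ }  = { x₄ } ∪ { x₂ }
  (now 15)
Pass 4 (1 new):
  { x₁, x₃ }  = complement { x₂, x₄ }
  (now 16)
Pass 5: no new sets; the family is a σ-algebra.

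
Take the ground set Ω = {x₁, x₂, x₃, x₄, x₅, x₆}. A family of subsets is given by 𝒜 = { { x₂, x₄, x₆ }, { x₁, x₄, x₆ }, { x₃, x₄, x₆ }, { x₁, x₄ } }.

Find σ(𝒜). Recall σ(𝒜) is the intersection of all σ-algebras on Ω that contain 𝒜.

σ(𝒜) = { {}, { x₁ }, { x₂ }, { x₃ }, { x₄ }, { x₅ }, { x₆ }, { x₁, x₂ }, { x₁, x₃ }, { x₁, x₄ }, { x₁, x₅ }, { x₁, x₆ }, { x₂, x₃ }, { x₂, x₄ }, { x₂, x₅ }, { x₂, x₆ }, { x₃, x₄ }, { x₃, x₅ }, { x₃, x₆ }, { x₄, x₅ }, { x₄, x₆ }, { x₅, x₆ }, { x₁, x₂, x₃ }, { x₁, x₂, x₄ }, { x₁, x₂, x₅ }, { x₁, x₂, x₆ }, { x₁, x₃, x₄ }, { x₁, x₃, x₅ }, { x₁, x₃, x₆ }, { x₁, x₄, x₅ }, { x₁, x₄, x₆ }, { x₁, x₅, x₆ }, { x₂, x₃, x₄ }, { x₂, x₃, x₅ }, { x₂, x₃, x₆ }, { x₂, x₄, x₅ }, { x₂, x₄, x₆ }, { x₂, x₅, x₆ }, { x₃, x₄, x₅ }, { x₃, x₄, x₆ }, { x₃, x₅, x₆ }, { x₄, x₅, x₆ }, { x₁, x₂, x₃, x₄ }, { x₁, x₂, x₃, x₅ }, { x₁, x₂, x₃, x₆ }, { x₁, x₂, x₄, x₅ }, { x₁, x₂, x₄, x₆ }, { x₁, x₂, x₅, x₆ }, { x₁, x₃, x₄, x₅ }, { x₁, x₃, x₄, x₆ }, { x₁, x₃, x₅, x₆ }, { x₁, x₄, x₅, x₆ }, { x₂, x₃, x₄, x₅ }, { x₂, x₃, x₄, x₆ }, { x₂, x₃, x₅, x₆ }, { x₂, x₄, x₅, x₆ }, { x₃, x₄, x₅, x₆ }, { x₁, x₂, x₃, x₄, x₅ }, { x₁, x₂, x₃, x₄, x₆ }, { x₁, x₂, x₃, x₅, x₆ }, { x₁, x₂, x₄, x₅, x₆ }, { x₁, x₃, x₄, x₅, x₆ }, { x₂, x₃, x₄, x₅, x₆ }, Ω }

Check:
Take S₀ = 𝒜 ∪ {∅, Ω} = { {}, { x₁, x₄ }, { x₁, x₄, x₆ }, { x₂, x₄, x₆ }, { x₃, x₄, x₆ }, Ω }.
Step 1: 7 new —
  { x₁, x₂, x₅ }  = { x₃, x₄, x₆ }ᶜ
  { x₁, x₃, x₅ }  = { x₂, x₄, x₆ }ᶜ
  { x₂, x₃, x₅ }  = { x₁, x₄, x₆ }ᶜ
  { x₁, x₂, x₄, x₆ }  = { x₂, x₄, x₆ } ∪ { x₁, x₄ }
  { x₁, x₃, x₄, x₆ }  = { x₁, x₄ } ∪ { x₃, x₄, x₆ }
  { x₂, x₃, x₄, x₆ }  = { x₂, x₄, x₆ } ∪ { x₃, x₄, x₆ }
  { x₂, x₃, x₅, x₆ }  = { x₁, x₄ }ᶜ
  — 13 sets.
Step 2 (12 new):
  { x₁, x₅ }  = { x₂, x₃, x₄, x₆ }ᶜ
  { x₂, x₅ }  = { x₁, x₃, x₄, x₆ }ᶜ
  { x₃, x₅ }  = { x₁, x₂, x₄, x₆ }ᶜ
  { x₁, x₂, x₃, x₅ }  = { x₁, x₃, x₅ } ∪ { x₁, x₂, x₅ }
  { x₁, x₂, x₄, x₅ }  = { x₁, x₂, x₅ } ∪ { x₁, x₄ }
  { x₁, x₃, x₄, x₅ }  = { x₁, x₃, x₅ } ∪ { x₁, x₄ }
  { x₁, x₂, x₃, x₄, x₅ }  = { x₂, x₃, x₅ } ∪ { x₁, x₄ }
  { x₁, x₂, x₃, x₄, x₆ }  = { x₂, x₄, x₆ } ∪ { x₁, x₃, x₄, x₆ }
  { x₁, x₂, x₃, x₅, x₆ }  = { x₁, x₃, x₅ } ∪ { x₂, x₃, x₅, x₆ }
  { x₁, x₂, x₄, x₅, x₆ }  = { x₂, x₄, x₆ } ∪ { x₁, x₂, x₅ }
  { x₁, x₃, x₄, x₅, x₆ }  = { x₁, x₃, x₅ } ∪ { x₁, x₄, x₆ }
  { x₂, x₃, x₄, x₅, x₆ }  = { x₂, x₄, x₆ } ∪ { x₂, x₃, x₅ }
  — 25 sets.
Step 3 adds 13:
  { x₁ }  = { x₂, x₃, x₄, x₅, x₆ }ᶜ
  { x₂ }  = { x₁, x₃, x₄, x₅, x₆ }ᶜ
  { x₃ }  = { x₁, x₂, x₄, x₅, x₆ }ᶜ
  { x₄ }  = { x₁, x₂, x₃, x₅, x₆ }ᶜ
  { x₅ }  = { x₁, x₂, x₃, x₄, x₆ }ᶜ
  { x₆ }  = { x₁, x₂, x₃, x₄, x₅ }ᶜ
  { x₂, x₆ }  = { x₁, x₃, x₄, x₅ }ᶜ
  { x₃, x₆ }  = { x₁, x₂, x₄, x₅ }ᶜ
  { x₄, x₆ }  = { x₁, x₂, x₃, x₅ }ᶜ
  { x₁, x₄, x₅ }  = { x₁, x₄ } ∪ { x₁, x₅ }
  { x₁, x₄, x₅, x₆ }  = { x₁, x₄, x₆ } ∪ { x₁, x₅ }
  { x₂, x₄, x₅, x₆ }  = { x₂, x₄, x₆ } ∪ { x₂, x₅ }
  { x₃, x₄, x₅, x₆ }  = { x₃, x₅ } ∪ { x₃, x₄, x₆ }
  — 38 sets.
Step 4 (22 new):
  { x₁, x₂ }  = { x₃, x₄, x₅, x₆ }ᶜ
  { x₁, x₃ }  = { x₂, x₄, x₅, x₆ }ᶜ
  { x₁, x₆ }  = { x₁ } ∪ { x₆ }
  { x₂, x₃ }  = { x₁, x₄, x₅, x₆ }ᶜ
  { x₂, x₄ }  = { x₂ } ∪ { x₄ }
  { x₃, x₄ }  = { x₃ } ∪ { x₄ }
  { x₄, x₅ }  = { x₄ } ∪ { x₅ }
  { x₅, x₆ }  = { x₆ } ∪ { x₅ }
  { x₁, x₂, x₄ }  = { x₂ } ∪ { x₁, x₄ }
  { x₁, x₂, x₆ }  = { x₂, x₆ } ∪ { x₁ }
  { x₁, x₃, x₄ }  = { x₃ } ∪ { x₁, x₄ }
  { x₁, x₃, x₆ }  = { x₃, x₆ } ∪ { x₁ }
  { x₁, x₅, x₆ }  = { x₁, x₅ } ∪ { x₆ }
  { x₂, x₃, x₆ }  = { x₁, x₄, x₅ }ᶜ
  { x₂, x₄, x₅ }  = { x₄ } ∪ { x₂, x₅ }
  { x₂, x₅, x₆ }  = { x₂, x₆ } ∪ { x₂, x₅ }
  { x₃, x₄, x₅ }  = { x₃, x₅ } ∪ { x₄ }
  { x₃, x₅, x₆ }  = { x₃, x₅ } ∪ { x₃, x₆ }
  { x₄, x₅, x₆ }  = { x₄, x₆ } ∪ { x₅ }
  { x₁, x₂, x₅, x₆ }  = { x₂, x₆ } ∪ { x₁, x₂, x₅ }
  { x₁, x₃, x₅, x₆ }  = { x₁, x₃, x₅ } ∪ { x₃, x₆ }
  { x₂, x₃, x₄, x₅ }  = { x₄ } ∪ { x₂, x₃, x₅ }
  — 60 sets.
Step 5 adds 4:
  { x₁, x₂, x₃ }  = { x₄, x₅, x₆ }ᶜ
  { x₂, x₃, x₄ }  = { x₁, x₅, x₆ }ᶜ
  { x₁, x₂, x₃, x₄ }  = { x₅, x₆ }ᶜ
  { x₁, x₂, x₃, x₆ }  = { x₄, x₅ }ᶜ
  — 64 sets.
Step 6 adds nothing — fixpoint reached.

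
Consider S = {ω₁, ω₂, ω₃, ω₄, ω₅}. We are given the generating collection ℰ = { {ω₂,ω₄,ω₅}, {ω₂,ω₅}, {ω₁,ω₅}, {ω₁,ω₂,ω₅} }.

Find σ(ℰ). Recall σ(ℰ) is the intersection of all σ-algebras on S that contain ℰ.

σ(ℰ) = { {}, {ω₁}, {ω₂}, {ω₃}, {ω₄}, {ω₅}, {ω₁,ω₂}, {ω₁,ω₃}, {ω₁,ω₄}, {ω₁,ω₅}, {ω₂,ω₃}, {ω₂,ω₄}, {ω₂,ω₅}, {ω₃,ω₄}, {ω₃,ω₅}, {ω₄,ω₅}, {ω₁,ω₂,ω₃}, {ω₁,ω₂,ω₄}, {ω₁,ω₂,ω₅}, {ω₁,ω₃,ω₄}, {ω₁,ω₃,ω₅}, {ω₁,ω₄,ω₅}, {ω₂,ω₃,ω₄}, {ω₂,ω₃,ω₅}, {ω₂,ω₄,ω₅}, {ω₃,ω₄,ω₅}, {ω₁,ω₂,ω₃,ω₄}, {ω₁,ω₂,ω₃,ω₅}, {ω₁,ω₂,ω₄,ω₅}, {ω₁,ω₃,ω₄,ω₅}, {ω₂,ω₃,ω₄,ω₅}, S }

Derivation:
Seed the family with ℰ together with ∅ and S: { {}, {ω₁,ω₅}, {ω₂,ω₅}, {ω₁,ω₂,ω₅}, {ω₂,ω₄,ω₅}, S }.
Round 1. New:
  {ω₁,ω₃}  = ᶜ of {ω₂,ω₄,ω₅}
  {ω₃,ω₄}  = ᶜ of {ω₁,ω₂,ω₅}
  {ω₁,ω₃,ω₄}  = ᶜ of {ω₂,ω₅}
  {ω₂,ω₃,ω₄}  = ᶜ of {ω₁,ω₅}
  {ω₁,ω₂,ω₄,ω₅}  = {ω₁,ω₂,ω₅} ∪ {ω₂,ω₄,ω₅}
  (now 11)
Round 2 adds 6:
  {ω₃}  = ᶜ of {ω₁,ω₂,ω₄,ω₅}
  {ω₁,ω₃,ω₅}  = {ω₁,ω₃} ∪ {ω₁,ω₅}
  {ω₁,ω₂,ω₃,ω₄}  = {ω₁,ω₃,ω₄} ∪ {ω₂,ω₃,ω₄}
  {ω₁,ω₂,ω₃,ω₅}  = {ω₂,ω₅} ∪ {ω₁,ω₃}
  {ω₁,ω₃,ω₄,ω₅}  = {ω₃,ω₄} ∪ {ω₁,ω₅}
  {ω₂,ω₃,ω₄,ω₅}  = {ω₂,ω₅} ∪ {ω₃,ω₄}
  (now 17)
Round 3: +6 →
  {ω₁}  = ᶜ of {ω₂,ω₃,ω₄,ω₅}
  {ω₂}  = ᶜ of {ω₁,ω₃,ω₄,ω₅}
  {ω₄}  = ᶜ of {ω₁,ω₂,ω₃,ω₅}
  {ω₅}  = ᶜ of {ω₁,ω₂,ω₃,ω₄}
  {ω₂,ω₄}  = ᶜ of {ω₁,ω₃,ω₅}
  {ω₂,ω₃,ω₅}  = {ω₃} ∪ {ω₂,ω₅}
  (now 23)
Round 4: 9 new —
  {ω₁,ω₂}  = {ω₂} ∪ {ω₁}
  {ω₁,ω₄}  = ᶜ of {ω₂,ω₃,ω₅}
  {ω₂,ω₃}  = {ω₂} ∪ {ω₃}
  {ω₃,ω₅}  = {ω₅} ∪ {ω₃}
  {ω₄,ω₅}  = {ω₅} ∪ {ω₄}
  {ω₁,ω₂,ω₃}  = {ω₂} ∪ {ω₁,ω₃}
  {ω₁,ω₂,ω₄}  = {ω₂,ω₄} ∪ {ω₁}
  {ω₁,ω₄,ω₅}  = {ω₁,ω₅} ∪ {ω₄}
  {ω₃,ω₄,ω₅}  = {ω₃,ω₄} ∪ {ω₅}
  (now 32)
Round 5: closed — nothing new.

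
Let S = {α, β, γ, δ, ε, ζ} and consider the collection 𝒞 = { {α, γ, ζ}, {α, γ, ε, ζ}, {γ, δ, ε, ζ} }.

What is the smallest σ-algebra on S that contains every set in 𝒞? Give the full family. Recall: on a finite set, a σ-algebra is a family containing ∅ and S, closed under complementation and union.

σ(𝒞) = { ∅, {α}, {β}, {δ}, {ε}, {α, β}, {α, δ}, {α, ε}, {β, δ}, {β, ε}, {γ, ζ}, {δ, ε}, {α, β, δ}, {α, β, ε}, {α, γ, ζ}, {α, δ, ε}, {β, γ, ζ}, {β, δ, ε}, {γ, δ, ζ}, {γ, ε, ζ}, {α, β, γ, ζ}, {α, β, δ, ε}, {α, γ, δ, ζ}, {α, γ, ε, ζ}, {β, γ, δ, ζ}, {β, γ, ε, ζ}, {γ, δ, ε, ζ}, {α, β, γ, δ, ζ}, {α, β, γ, ε, ζ}, {α, γ, δ, ε, ζ}, {β, γ, δ, ε, ζ}, S }

Trace:
Start: 𝒞 ∪ {∅, S} = { ∅, {α, γ, ζ}, {α, γ, ε, ζ}, {γ, δ, ε, ζ}, S }.
Pass 1 (4 new):
  {α, β}  = {γ, δ, ε, ζ}ᶜ
  {β, δ}  = {α, γ, ε, ζ}ᶜ
  {β, δ, ε}  = {α, γ, ζ}ᶜ
  {α, γ, δ, ε, ζ}  = {α, γ, ε, ζ} ∪ {γ, δ, ε, ζ}
  [9 total]
Pass 2 (7 new):
  {β}  = {α, γ, δ, ε, ζ}ᶜ
  {α, β, δ}  = {α, β} ∪ {β, δ}
  {α, β, γ, ζ}  = {α, β} ∪ {α, γ, ζ}
  {α, β, δ, ε}  = {α, β} ∪ {β, δ, ε}
  {α, β, γ, δ, ζ}  = {α, γ, ζ} ∪ {β, δ}
  {α, β, γ, ε, ζ}  = {α, γ, ε, ζ} ∪ {α, β}
  {β, γ, δ, ε, ζ}  = {γ, δ, ε, ζ} ∪ {β, δ}
  [16 total]
Pass 3 adds 6:
  {α}  = {β, γ, δ, ε, ζ}ᶜ
  {δ}  = {α, β, γ, ε, ζ}ᶜ
  {ε}  = {α, β, γ, δ, ζ}ᶜ
  {γ, ζ}  = {α, β, δ, ε}ᶜ
  {δ, ε}  = {α, β, γ, ζ}ᶜ
  {γ, ε, ζ}  = {α, β, δ}ᶜ
  [22 total]
Pass 4: 10 new —
  {α, δ}  = {α} ∪ {δ}
  {α, ε}  = {α} ∪ {ε}
  {β, ε}  = {β} ∪ {ε}
  {α, β, ε}  = {α, β} ∪ {ε}
  {α, δ, ε}  = {α} ∪ {δ, ε}
  {β, γ, ζ}  = {β} ∪ {γ, ζ}
  {γ, δ, ζ}  = {γ, ζ} ∪ {δ}
  {α, γ, δ, ζ}  = {α, γ, ζ} ∪ {δ}
  {β, γ, δ, ζ}  = {γ, ζ} ∪ {β, δ}
  {β, γ, ε, ζ}  = {β} ∪ {γ, ε, ζ}
  [32 total]
Pass 5 adds nothing — fixpoint reached.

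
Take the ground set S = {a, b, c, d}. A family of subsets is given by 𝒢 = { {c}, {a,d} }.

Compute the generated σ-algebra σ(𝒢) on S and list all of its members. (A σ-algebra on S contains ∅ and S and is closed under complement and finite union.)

Start: 𝒢 ∪ {∅, S} = { {}, {c}, {a,d}, S }.
Iteration 1 adds 3:
  {b,c}  = complement {a,d}
  {a,b,d}  = complement {c}
  {a,c,d}  = {c} ∪ {a,d}
  — 7 sets.
Iteration 2 adds 1:
  {b}  = complement {a,c,d}
  — 8 sets.
Iteration 3: stable.

σ(𝒢) = { {}, {b}, {c}, {a,d}, {b,c}, {a,b,d}, {a,c,d}, S }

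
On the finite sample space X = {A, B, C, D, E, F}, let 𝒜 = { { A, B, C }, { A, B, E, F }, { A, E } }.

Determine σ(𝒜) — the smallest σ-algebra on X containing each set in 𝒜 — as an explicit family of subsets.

σ(𝒜) (64 sets): { {  }, { A }, { B }, { C }, { D }, { E }, { F }, { A, B }, { A, C }, { A, D }, { A, E }, { A, F }, { B, C }, { B, D }, { B, E }, { B, F }, { C, D }, { C, E }, { C, F }, { D, E }, { D, F }, { E, F }, { A, B, C }, { A, B, D }, { A, B, E }, { A, B, F }, { A, C, D }, { A, C, E }, { A, C, F }, { A, D, E }, { A, D, F }, { A, E, F }, { B, C, D }, { B, C, E }, { B, C, F }, { B, D, E }, { B, D, F }, { B, E, F }, { C, D, E }, { C, D, F }, { C, E, F }, { D, E, F }, { A, B, C, D }, { A, B, C, E }, { A, B, C, F }, { A, B, D, E }, { A, B, D, F }, { A, B, E, F }, { A, C, D, E }, { A, C, D, F }, { A, C, E, F }, { A, D, E, F }, { B, C, D, E }, { B, C, D, F }, { B, C, E, F }, { B, D, E, F }, { C, D, E, F }, { A, B, C, D, E }, { A, B, C, D, F }, { A, B, C, E, F }, { A, B, D, E, F }, { A, C, D, E, F }, { B, C, D, E, F }, X }

Working:
Begin from { {  }, { A, E }, { A, B, C }, { A, B, E, F }, X } (that is, 𝒜 plus ∅ and X).
Pass 1: +5 →
  { C, D }  = { A, B, E, F }ᶜ
  { D, E, F }  = { A, B, C }ᶜ
  { A, B, C, E }  = { A, B, C } ∪ { A, E }
  { B, C, D, F }  = { A, E }ᶜ
  { A, B, C, E, F }  = { A, B, C } ∪ { A, B, E, F }
  [10 total]
Pass 2: 10 new —
  { D }  = { A, B, C, E, F }ᶜ
  { D, F }  = { A, B, C, E }ᶜ
  { A, B, C, D }  = { C, D } ∪ { A, B, C }
  { A, C, D, E }  = { C, D } ∪ { A, E }
  { A, D, E, F }  = { A, E } ∪ { D, E, F }
  { C, D, E, F }  = { C, D } ∪ { D, E, F }
  { A, B, C, D, E }  = { C, D } ∪ { A, B, C, E }
  { A, B, C, D, F }  = { A, B, C } ∪ { B, C, D, F }
  { A, B, D, E, F }  = { D, E, F } ∪ { A, B, E, F }
  { B, C, D, E, F }  = { B, C, D, F } ∪ { D, E, F }
  [20 total]
Pass 3 (11 new):
  { A }  = { B, C, D, E, F }ᶜ
  { C }  = { A, B, D, E, F }ᶜ
  { E }  = { A, B, C, D, F }ᶜ
  { F }  = { A, B, C, D, E }ᶜ
  { A, B }  = { C, D, E, F }ᶜ
  { B, C }  = { A, D, E, F }ᶜ
  { B, F }  = { A, C, D, E }ᶜ
  { E, F }  = { A, B, C, D }ᶜ
  { A, D, E }  = { A, E } ∪ { D }
  { C, D, F }  = { C, D } ∪ { D, F }
  { A, C, D, E, F }  = { C, D } ∪ { A, D, E, F }
  [31 total]
Pass 4. New:
  { B }  = { A, C, D, E, F }ᶜ
  { A, C }  = { A } ∪ { C }
  { A, D }  = { A } ∪ { D }
  { A, F }  = { A } ∪ { F }
  { C, E }  = { E } ∪ { C }
  { C, F }  = { F } ∪ { C }
  { D, E }  = { E } ∪ { D }
  { A, B, D }  = { A, B } ∪ { D }
  { A, B, E }  = { C, D, F }ᶜ
  { A, B, F }  = { A, B } ∪ { B, F }
  { A, C, D }  = { C, D } ∪ { A }
  { A, C, E }  = { C } ∪ { A, E }
  { A, D, F }  = { A } ∪ { D, F }
  { A, E, F }  = { E, F } ∪ { A }
  { B, C, D }  = { C, D } ∪ { B, C }
  { B, C, E }  = { E } ∪ { B, C }
  { B, C, F }  = { A, D, E }ᶜ
  { B, D, F }  = { B, F } ∪ { D }
  { B, E, F }  = { E, F } ∪ { B, F }
  { C, D, E }  = { C, D } ∪ { E }
  { C, E, F }  = { E, F } ∪ { C }
  { A, B, C, F }  = { A, B, C } ∪ { B, F }
  { A, B, D, E }  = { A, D, E } ∪ { A, B }
  { A, B, D, F }  = { A, B } ∪ { D, F }
  { A, C, D, F }  = { A } ∪ { C, D, F }
  { B, C, E, F }  = { E, F } ∪ { B, C }
  { B, D, E, F }  = { B, F } ∪ { D, E, F }
  [58 total]
Pass 5: 6 new —
  { B, D }  = { B } ∪ { D }
  { B, E }  = { A, C, D, F }ᶜ
  { A, C, F }  = { A, F } ∪ { A, C }
  { B, D, E }  = { B } ∪ { D, E }
  { A, C, E, F }  = { A, F } ∪ { A, C, E }
  { B, C, D, E }  = { A, F }ᶜ
  [64 total]
Pass 6: closed — nothing new.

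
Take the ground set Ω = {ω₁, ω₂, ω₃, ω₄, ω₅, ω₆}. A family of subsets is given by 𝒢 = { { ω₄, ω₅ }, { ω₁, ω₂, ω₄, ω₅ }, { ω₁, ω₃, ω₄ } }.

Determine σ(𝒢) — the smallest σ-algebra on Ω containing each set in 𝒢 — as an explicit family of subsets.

Seed the family with 𝒢 together with ∅ and Ω: { ∅, { ω₄, ω₅ }, { ω₁, ω₃, ω₄ }, { ω₁, ω₂, ω₄, ω₅ }, Ω }.
Round 1 (5 new):
  { ω₃, ω₆ }  = complement { ω₁, ω₂, ω₄, ω₅ }
  { ω₂, ω₅, ω₆ }  = complement { ω₁, ω₃, ω₄ }
  { ω₁, ω₂, ω₃, ω₆ }  = complement { ω₄, ω₅ }
  { ω₁, ω₃, ω₄, ω₅ }  = { ω₄, ω₅ } ∪ { ω₁, ω₃, ω₄ }
  { ω₁, ω₂, ω₃, ω₄, ω₅ }  = { ω₁, ω₃, ω₄ } ∪ { ω₁, ω₂, ω₄, ω₅ }
  |family| = 10
Round 2 adds 10:
  { ω₆ }  = complement { ω₁, ω₂, ω₃, ω₄, ω₅ }
  { ω₂, ω₆ }  = complement { ω₁, ω₃, ω₄, ω₅ }
  { ω₁, ω₃, ω₄, ω₆ }  = { ω₁, ω₃, ω₄ } ∪ { ω₃, ω₆ }
  { ω₂, ω₃, ω₅, ω₆ }  = { ω₂, ω₅, ω₆ } ∪ { ω₃, ω₆ }
  { ω₂, ω₄, ω₅, ω₆ }  = { ω₂, ω₅, ω₆ } ∪ { ω₄, ω₅ }
  { ω₃, ω₄, ω₅, ω₆ }  = { ω₄, ω₅ } ∪ { ω₃, ω₆ }
  { ω₁, ω₂, ω₃, ω₄, ω₆ }  = { ω₁, ω₂, ω₃, ω₆ } ∪ { ω₁, ω₃, ω₄ }
  { ω₁, ω₂, ω₃, ω₅, ω₆ }  = { ω₂, ω₅, ω₆ } ∪ { ω₁, ω₂, ω₃, ω₆ }
  { ω₁, ω₂, ω₄, ω₅, ω₆ }  = { ω₂, ω₅, ω₆ } ∪ { ω₁, ω₂, ω₄, ω₅ }
  { ω₁, ω₃, ω₄, ω₅, ω₆ }  = { ω₁, ω₃, ω₄, ω₅ } ∪ { ω₃, ω₆ }
  |family| = 20
Round 3: +11 →
  { ω₂ }  = complement { ω₁, ω₃, ω₄, ω₅, ω₆ }
  { ω₃ }  = complement { ω₁, ω₂, ω₄, ω₅, ω₆ }
  { ω₄ }  = complement { ω₁, ω₂, ω₃, ω₅, ω₆ }
  { ω₅ }  = complement { ω₁, ω₂, ω₃, ω₄, ω₆ }
  { ω₁, ω₂ }  = complement { ω₃, ω₄, ω₅, ω₆ }
  { ω₁, ω₃ }  = complement { ω₂, ω₄, ω₅, ω₆ }
  { ω₁, ω₄ }  = complement { ω₂, ω₃, ω₅, ω₆ }
  { ω₂, ω₅ }  = complement { ω₁, ω₃, ω₄, ω₆ }
  { ω₂, ω₃, ω₆ }  = { ω₂, ω₆ } ∪ { ω₃, ω₆ }
  { ω₄, ω₅, ω₆ }  = { ω₄, ω₅ } ∪ { ω₆ }
  { ω₂, ω₃, ω₄, ω₅, ω₆ }  = { ω₄, ω₅ } ∪ { ω₂, ω₃, ω₅, ω₆ }
  |family| = 31
Round 4: 27 new —
  { ω₁ }  = complement { ω₂, ω₃, ω₄, ω₅, ω₆ }
  { ω₂, ω₃ }  = { ω₂ } ∪ { ω₃ }
  { ω₂, ω₄ }  = { ω₂ } ∪ { ω₄ }
  { ω₃, ω₄ }  = { ω₃ } ∪ { ω₄ }
  { ω₃, ω₅ }  = { ω₅ } ∪ { ω₃ }
  { ω₄, ω₆ }  = { ω₆ } ∪ { ω₄ }
  { ω₅, ω₆ }  = { ω₆ } ∪ { ω₅ }
  { ω₁, ω₂, ω₃ }  = complement { ω₄, ω₅, ω₆ }
  { ω₁, ω₂, ω₄ }  = { ω₁, ω₂ } ∪ { ω₁, ω₄ }
  { ω₁, ω₂, ω₅ }  = { ω₂, ω₅ } ∪ { ω₁, ω₂ }
  { ω₁, ω₂, ω₆ }  = { ω₁, ω₂ } ∪ { ω₂, ω₆ }
  { ω₁, ω₃, ω₅ }  = { ω₅ } ∪ { ω₁, ω₃ }
  { ω₁, ω₃, ω₆ }  = { ω₆ } ∪ { ω₁, ω₃ }
  { ω₁, ω₄, ω₅ }  = complement { ω₂, ω₃, ω₆ }
  { ω₁, ω₄, ω₆ }  = { ω₆ } ∪ { ω₁, ω₄ }
  { ω₂, ω₃, ω₅ }  = { ω₂, ω₅ } ∪ { ω₃ }
  { ω₂, ω₄, ω₅ }  = { ω₂, ω₅ } ∪ { ω₄, ω₅ }
  { ω₂, ω₄, ω₆ }  = { ω₂, ω₆ } ∪ { ω₄ }
  { ω₃, ω₄, ω₅ }  = { ω₄, ω₅ } ∪ { ω₃ }
  { ω₃, ω₄, ω₆ }  = { ω₃, ω₆ } ∪ { ω₄ }
  { ω₃, ω₅, ω₆ }  = { ω₅ } ∪ { ω₃, ω₆ }
  { ω₁, ω₂, ω₃, ω₄ }  = { ω₁, ω₂ } ∪ { ω₁, ω₃, ω₄ }
  { ω₁, ω₂, ω₃, ω₅ }  = { ω₂, ω₅ } ∪ { ω₁, ω₃ }
  { ω₁, ω₂, ω₄, ω₆ }  = { ω₂, ω₆ } ∪ { ω₁, ω₄ }
  { ω₁, ω₂, ω₅, ω₆ }  = { ω₁, ω₂ } ∪ { ω₂, ω₅, ω₆ }
  { ω₁, ω₄, ω₅, ω₆ }  = { ω₁, ω₄ } ∪ { ω₄, ω₅, ω₆ }
  { ω₂, ω₃, ω₄, ω₆ }  = { ω₂, ω₃, ω₆ } ∪ { ω₄ }
  |family| = 58
Round 5: +6 →
  { ω₁, ω₅ }  = complement { ω₂, ω₃, ω₄, ω₆ }
  { ω₁, ω₆ }  = { ω₁ } ∪ { ω₆ }
  { ω₁, ω₅, ω₆ }  = { ω₁ } ∪ { ω₅, ω₆ }
  { ω₂, ω₃, ω₄ }  = { ω₃, ω₄ } ∪ { ω₂ }
  { ω₁, ω₃, ω₅, ω₆ }  = complement { ω₂, ω₄ }
  { ω₂, ω₃, ω₄, ω₅ }  = { ω₃, ω₄ } ∪ { ω₂, ω₄, ω₅ }
  |family| = 64
Round 6 adds nothing — fixpoint reached.

Therefore σ(𝒢) = { ∅, { ω₁ }, { ω₂ }, { ω₃ }, { ω₄ }, { ω₅ }, { ω₆ }, { ω₁, ω₂ }, { ω₁, ω₃ }, { ω₁, ω₄ }, { ω₁, ω₅ }, { ω₁, ω₆ }, { ω₂, ω₃ }, { ω₂, ω₄ }, { ω₂, ω₅ }, { ω₂, ω₆ }, { ω₃, ω₄ }, { ω₃, ω₅ }, { ω₃, ω₆ }, { ω₄, ω₅ }, { ω₄, ω₆ }, { ω₅, ω₆ }, { ω₁, ω₂, ω₃ }, { ω₁, ω₂, ω₄ }, { ω₁, ω₂, ω₅ }, { ω₁, ω₂, ω₆ }, { ω₁, ω₃, ω₄ }, { ω₁, ω₃, ω₅ }, { ω₁, ω₃, ω₆ }, { ω₁, ω₄, ω₅ }, { ω₁, ω₄, ω₆ }, { ω₁, ω₅, ω₆ }, { ω₂, ω₃, ω₄ }, { ω₂, ω₃, ω₅ }, { ω₂, ω₃, ω₆ }, { ω₂, ω₄, ω₅ }, { ω₂, ω₄, ω₆ }, { ω₂, ω₅, ω₆ }, { ω₃, ω₄, ω₅ }, { ω₃, ω₄, ω₆ }, { ω₃, ω₅, ω₆ }, { ω₄, ω₅, ω₆ }, { ω₁, ω₂, ω₃, ω₄ }, { ω₁, ω₂, ω₃, ω₅ }, { ω₁, ω₂, ω₃, ω₆ }, { ω₁, ω₂, ω₄, ω₅ }, { ω₁, ω₂, ω₄, ω₆ }, { ω₁, ω₂, ω₅, ω₆ }, { ω₁, ω₃, ω₄, ω₅ }, { ω₁, ω₃, ω₄, ω₆ }, { ω₁, ω₃, ω₅, ω₆ }, { ω₁, ω₄, ω₅, ω₆ }, { ω₂, ω₃, ω₄, ω₅ }, { ω₂, ω₃, ω₄, ω₆ }, { ω₂, ω₃, ω₅, ω₆ }, { ω₂, ω₄, ω₅, ω₆ }, { ω₃, ω₄, ω₅, ω₆ }, { ω₁, ω₂, ω₃, ω₄, ω₅ }, { ω₁, ω₂, ω₃, ω₄, ω₆ }, { ω₁, ω₂, ω₃, ω₅, ω₆ }, { ω₁, ω₂, ω₄, ω₅, ω₆ }, { ω₁, ω₃, ω₄, ω₅, ω₆ }, { ω₂, ω₃, ω₄, ω₅, ω₆ }, Ω } (|σ(𝒢)| = 64).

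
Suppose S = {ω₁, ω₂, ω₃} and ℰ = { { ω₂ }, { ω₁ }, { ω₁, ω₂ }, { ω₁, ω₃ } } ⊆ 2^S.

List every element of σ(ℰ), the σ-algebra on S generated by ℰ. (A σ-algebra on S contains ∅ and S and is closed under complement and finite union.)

Initial family (6 sets): { ∅, { ω₁ }, { ω₂ }, { ω₁, ω₂ }, { ω₁, ω₃ }, S }.
Pass 1. New:
  { ω₃ }  = ᶜ of { ω₁, ω₂ }
  { ω₂, ω₃ }  = ᶜ of { ω₁ }
  |family| = 8
Pass 2 adds nothing — fixpoint reached.

|σ(ℰ)| = 8.  σ(ℰ) = { ∅, { ω₁ }, { ω₂ }, { ω₃ }, { ω₁, ω₂ }, { ω₁, ω₃ }, { ω₂, ω₃ }, S }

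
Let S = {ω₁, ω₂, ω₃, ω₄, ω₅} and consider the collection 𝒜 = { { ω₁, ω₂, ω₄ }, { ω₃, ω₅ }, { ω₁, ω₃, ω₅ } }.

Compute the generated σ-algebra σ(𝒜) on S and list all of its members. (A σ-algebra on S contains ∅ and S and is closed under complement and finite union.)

σ(𝒜) = { ∅, { ω₁ }, { ω₂, ω₄ }, { ω₃, ω₅ }, { ω₁, ω₂, ω₄ }, { ω₁, ω₃, ω₅ }, { ω₂, ω₃, ω₄, ω₅ }, S }

Trace:
Take S₀ = 𝒜 ∪ {∅, S} = { ∅, { ω₃, ω₅ }, { ω₁, ω₂, ω₄ }, { ω₁, ω₃, ω₅ }, S }.
Iteration 1. New:
  { ω₂, ω₄ }  = { ω₁, ω₃, ω₅ }ᶜ
  |family| = 6
Iteration 2 (1 new):
  { ω₂, ω₃, ω₄, ω₅ }  = { ω₃, ω₅ } ∪ { ω₂, ω₄ }
  |family| = 7
Iteration 3 (1 new):
  { ω₁ }  = { ω₂, ω₃, ω₄, ω₅ }ᶜ
  |family| = 8
Iteration 4: already closed under ᶜ and ∪.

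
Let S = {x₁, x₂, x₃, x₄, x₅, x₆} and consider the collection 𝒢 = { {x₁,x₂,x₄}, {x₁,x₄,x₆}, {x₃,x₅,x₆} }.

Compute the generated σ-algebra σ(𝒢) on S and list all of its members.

|σ(𝒢)| = 16.  σ(𝒢) = { {}, {x₂}, {x₆}, {x₁,x₄}, {x₂,x₆}, {x₃,x₅}, {x₁,x₂,x₄}, {x₁,x₄,x₆}, {x₂,x₃,x₅}, {x₃,x₅,x₆}, {x₁,x₂,x₄,x₆}, {x₁,x₃,x₄,x₅}, {x₂,x₃,x₅,x₆}, {x₁,x₂,x₃,x₄,x₅}, {x₁,x₃,x₄,x₅,x₆}, S }

Trace:
Initial family (5 sets): { {}, {x₁,x₂,x₄}, {x₁,x₄,x₆}, {x₃,x₅,x₆}, S }.
Iteration 1: 3 new —
  {x₂,x₃,x₅}  = {x₁,x₄,x₆}ᶜ
  {x₁,x₂,x₄,x₆}  = {x₁,x₄,x₆} ∪ {x₁,x₂,x₄}
  {x₁,x₃,x₄,x₅,x₆}  = {x₃,x₅,x₆} ∪ {x₁,x₄,x₆}
  — 8 sets.
Iteration 2: 4 new —
  {x₂}  = {x₁,x₃,x₄,x₅,x₆}ᶜ
  {x₃,x₅}  = {x₁,x₂,x₄,x₆}ᶜ
  {x₂,x₃,x₅,x₆}  = {x₂,x₃,x₅} ∪ {x₃,x₅,x₆}
  {x₁,x₂,x₃,x₄,x₅}  = {x₂,x₃,x₅} ∪ {x₁,x₂,x₄}
  — 12 sets.
Iteration 3: +2 →
  {x₆}  = {x₁,x₂,x₃,x₄,x₅}ᶜ
  {x₁,x₄}  = {x₂,x₃,x₅,x₆}ᶜ
  — 14 sets.
Iteration 4. New:
  {x₂,x₆}  = {x₂} ∪ {x₆}
  {x₁,x₃,x₄,x₅}  = {x₁,x₄} ∪ {x₃,x₅}
  — 16 sets.
Iteration 5 adds nothing — fixpoint reached.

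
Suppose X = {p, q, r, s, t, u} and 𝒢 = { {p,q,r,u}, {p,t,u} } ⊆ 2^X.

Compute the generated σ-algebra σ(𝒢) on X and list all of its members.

σ(𝒢) = { ∅, {s}, {t}, {p,u}, {q,r}, {s,t}, {p,s,u}, {p,t,u}, {q,r,s}, {q,r,t}, {p,q,r,u}, {p,s,t,u}, {q,r,s,t}, {p,q,r,s,u}, {p,q,r,t,u}, X }

Trace:
Seed the family with 𝒢 together with ∅ and X: { ∅, {p,t,u}, {p,q,r,u}, X }.
Iteration 1 (3 new):
  {s,t}  = ᶜ of {p,q,r,u}
  {q,r,s}  = ᶜ of {p,t,u}
  {p,q,r,t,u}  = {p,q,r,u} ∪ {p,t,u}
  [7 total]
Iteration 2 adds 4:
  {s}  = ᶜ of {p,q,r,t,u}
  {p,s,t,u}  = {s,t} ∪ {p,t,u}
  {q,r,s,t}  = {s,t} ∪ {q,r,s}
  {p,q,r,s,u}  = {q,r,s} ∪ {p,q,r,u}
  [11 total]
Iteration 3: +3 →
  {t}  = ᶜ of {p,q,r,s,u}
  {p,u}  = ᶜ of {q,r,s,t}
  {q,r}  = ᶜ of {p,s,t,u}
  [14 total]
Iteration 4: 2 new —
  {p,s,u}  = {p,u} ∪ {s}
  {q,r,t}  = {q,r} ∪ {t}
  [16 total]
Iteration 5: stable.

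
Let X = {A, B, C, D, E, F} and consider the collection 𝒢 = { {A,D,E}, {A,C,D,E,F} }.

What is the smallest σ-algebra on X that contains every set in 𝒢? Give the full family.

|σ(𝒢)| = 8.  σ(𝒢) = { {}, {B}, {C,F}, {A,D,E}, {B,C,F}, {A,B,D,E}, {A,C,D,E,F}, X }

Trace:
Initial family (4 sets): { {}, {A,D,E}, {A,C,D,E,F}, X }.
Step 1. New:
  {B}  = {A,C,D,E,F}ᶜ
  {B,C,F}  = {A,D,E}ᶜ
Step 2. New:
  {A,B,D,E}  = {A,D,E} ∪ {B}
Step 3: 1 new —
  {C,F}  = {A,B,D,E}ᶜ
After Step 4 the family is unchanged; done.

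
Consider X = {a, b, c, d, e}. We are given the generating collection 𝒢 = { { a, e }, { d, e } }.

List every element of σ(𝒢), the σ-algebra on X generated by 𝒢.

Take S₀ = 𝒢 ∪ {∅, X} = { {  }, { a, e }, { d, e }, X }.
Step 1: +3 →
  { a, b, c }  = ᶜ of { d, e }
  { a, d, e }  = { d, e } ∪ { a, e }
  { b, c, d }  = ᶜ of { a, e }
  |family| = 7
Step 2 adds 4:
  { b, c }  = ᶜ of { a, d, e }
  { a, b, c, d }  = { a, b, c } ∪ { b, c, d }
  { a, b, c, e }  = { a, b, c } ∪ { a, e }
  { b, c, d, e }  = { d, e } ∪ { b, c, d }
  |family| = 11
Step 3 adds 3:
  { a }  = ᶜ of { b, c, d, e }
  { d }  = ᶜ of { a, b, c, e }
  { e }  = ᶜ of { a, b, c, d }
  |family| = 14
Step 4: 2 new —
  { a, d }  = { d } ∪ { a }
  { b, c, e }  = { b, c } ∪ { e }
  |family| = 16
Step 5: already closed under ᶜ and ∪.

σ(𝒢) = { {  }, { a }, { d }, { e }, { a, d }, { a, e }, { b, c }, { d, e }, { a, b, c }, { a, d, e }, { b, c, d }, { b, c, e }, { a, b, c, d }, { a, b, c, e }, { b, c, d, e }, X }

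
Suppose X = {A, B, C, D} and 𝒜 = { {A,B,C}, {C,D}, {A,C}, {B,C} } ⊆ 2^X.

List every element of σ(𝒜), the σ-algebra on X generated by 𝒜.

|σ(𝒜)| = 16.  σ(𝒜) = { ∅, {A}, {B}, {C}, {D}, {A,B}, {A,C}, {A,D}, {B,C}, {B,D}, {C,D}, {A,B,C}, {A,B,D}, {A,C,D}, {B,C,D}, X }

Derivation:
Begin from { ∅, {A,C}, {B,C}, {C,D}, {A,B,C}, X } (that is, 𝒜 plus ∅ and X).
Step 1 (6 new):
  {D}  = X∖{A,B,C}
  {A,B}  = X∖{C,D}
  {A,D}  = X∖{B,C}
  {B,D}  = X∖{A,C}
  {A,C,D}  = {C,D} ∪ {A,C}
  {B,C,D}  = {C,D} ∪ {B,C}
  — 12 sets.
Step 2 adds 3:
  {A}  = X∖{B,C,D}
  {B}  = X∖{A,C,D}
  {A,B,D}  = {A,B} ∪ {A,D}
  — 15 sets.
Step 3: 1 new —
  {C}  = X∖{A,B,D}
  — 16 sets.
Step 4: already closed under ᶜ and ∪.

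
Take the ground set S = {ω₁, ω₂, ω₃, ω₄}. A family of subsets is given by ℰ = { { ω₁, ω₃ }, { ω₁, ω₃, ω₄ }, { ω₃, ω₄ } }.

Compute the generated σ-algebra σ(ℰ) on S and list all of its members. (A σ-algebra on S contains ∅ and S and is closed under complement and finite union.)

σ(ℰ) (16 sets): { {  }, { ω₁ }, { ω₂ }, { ω₃ }, { ω₄ }, { ω₁, ω₂ }, { ω₁, ω₃ }, { ω₁, ω₄ }, { ω₂, ω₃ }, { ω₂, ω₄ }, { ω₃, ω₄ }, { ω₁, ω₂, ω₃ }, { ω₁, ω₂, ω₄ }, { ω₁, ω₃, ω₄ }, { ω₂, ω₃, ω₄ }, S }

Working:
Initial family (5 sets): { {  }, { ω₁, ω₃ }, { ω₃, ω₄ }, { ω₁, ω₃, ω₄ }, S }.
Round 1 (3 new):
  { ω₂ }  = { ω₁, ω₃, ω₄ }ᶜ
  { ω₁, ω₂ }  = { ω₃, ω₄ }ᶜ
  { ω₂, ω₄ }  = { ω₁, ω₃ }ᶜ
  (now 8)
Round 2 adds 3:
  { ω₁, ω₂, ω₃ }  = { ω₂ } ∪ { ω₁, ω₃ }
  { ω₁, ω₂, ω₄ }  = { ω₁, ω₂ } ∪ { ω₂, ω₄ }
  { ω₂, ω₃, ω₄ }  = { ω₂ } ∪ { ω₃, ω₄ }
  (now 11)
Round 3 (3 new):
  { ω₁ }  = { ω₂, ω₃, ω₄ }ᶜ
  { ω₃ }  = { ω₁, ω₂, ω₄ }ᶜ
  { ω₄ }  = { ω₁, ω₂, ω₃ }ᶜ
  (now 14)
Round 4: 2 new —
  { ω₁, ω₄ }  = { ω₄ } ∪ { ω₁ }
  { ω₂, ω₃ }  = { ω₃ } ∪ { ω₂ }
  (now 16)
Round 5: no new sets; the family is a σ-algebra.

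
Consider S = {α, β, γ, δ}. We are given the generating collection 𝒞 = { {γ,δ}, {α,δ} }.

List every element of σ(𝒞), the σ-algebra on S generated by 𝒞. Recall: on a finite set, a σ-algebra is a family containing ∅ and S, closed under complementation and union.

Start: 𝒞 ∪ {∅, S} = { {}, {α,δ}, {γ,δ}, S }.
Round 1: 3 new —
  {α,β}  = ᶜ of {γ,δ}
  {β,γ}  = ᶜ of {α,δ}
  {α,γ,δ}  = {γ,δ} ∪ {α,δ}
  — 7 sets.
Round 2 adds 4:
  {β}  = ᶜ of {α,γ,δ}
  {α,β,γ}  = {β,γ} ∪ {α,β}
  {α,β,δ}  = {α,δ} ∪ {α,β}
  {β,γ,δ}  = {γ,δ} ∪ {β,γ}
  — 11 sets.
Round 3 (3 new):
  {α}  = ᶜ of {β,γ,δ}
  {γ}  = ᶜ of {α,β,δ}
  {δ}  = ᶜ of {α,β,γ}
  — 14 sets.
Round 4: 2 new —
  {α,γ}  = {γ} ∪ {α}
  {β,δ}  = {δ} ∪ {β}
  — 16 sets.
Round 5: closed — nothing new.

σ(𝒞) = { {}, {α}, {β}, {γ}, {δ}, {α,β}, {α,γ}, {α,δ}, {β,γ}, {β,δ}, {γ,δ}, {α,β,γ}, {α,β,δ}, {α,γ,δ}, {β,γ,δ}, S }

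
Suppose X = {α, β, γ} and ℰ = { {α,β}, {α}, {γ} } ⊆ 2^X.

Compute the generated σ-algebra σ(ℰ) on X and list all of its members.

Take S₀ = ℰ ∪ {∅, X} = { {}, {α}, {γ}, {α,β}, X }.
Step 1: +2 →
  {α,γ}  = {γ} ∪ {α}
  {β,γ}  = complement {α}
  [7 total]
Step 2. New:
  {β}  = complement {α,γ}
  [8 total]
Step 3: no new sets; the family is a σ-algebra.

σ(ℰ) = { {}, {α}, {β}, {γ}, {α,β}, {α,γ}, {β,γ}, X }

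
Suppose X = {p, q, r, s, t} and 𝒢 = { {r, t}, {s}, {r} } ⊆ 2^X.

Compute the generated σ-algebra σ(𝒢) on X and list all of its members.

|σ(𝒢)| = 16.  σ(𝒢) = { {}, {r}, {s}, {t}, {p, q}, {r, s}, {r, t}, {s, t}, {p, q, r}, {p, q, s}, {p, q, t}, {r, s, t}, {p, q, r, s}, {p, q, r, t}, {p, q, s, t}, X }

Derivation:
Begin from { {}, {r}, {s}, {r, t}, X } (that is, 𝒢 plus ∅ and X).
Step 1: 5 new —
  {r, s}  = {r} ∪ {s}
  {p, q, s}  = X∖{r, t}
  {r, s, t}  = {s} ∪ {r, t}
  {p, q, r, t}  = X∖{s}
  {p, q, s, t}  = X∖{r}
  — 10 sets.
Step 2: 3 new —
  {p, q}  = X∖{r, s, t}
  {p, q, t}  = X∖{r, s}
  {p, q, r, s}  = {r, s} ∪ {p, q, s}
  — 13 sets.
Step 3: 2 new —
  {t}  = X∖{p, q, r, s}
  {p, q, r}  = {r} ∪ {p, q}
  — 15 sets.
Step 4 adds 1:
  {s, t}  = X∖{p, q, r}
  — 16 sets.
Step 5 adds nothing — fixpoint reached.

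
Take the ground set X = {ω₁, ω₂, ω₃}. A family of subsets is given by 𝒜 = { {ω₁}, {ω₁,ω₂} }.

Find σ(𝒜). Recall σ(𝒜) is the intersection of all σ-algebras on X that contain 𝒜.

Seed the family with 𝒜 together with ∅ and X: { {}, {ω₁}, {ω₁,ω₂}, X }.
Step 1 adds 2:
  {ω₃}  = X∖{ω₁,ω₂}
  {ω₂,ω₃}  = X∖{ω₁}
  — 6 sets.
Step 2: +1 →
  {ω₁,ω₃}  = {ω₃} ∪ {ω₁}
  — 7 sets.
Step 3: +1 →
  {ω₂}  = X∖{ω₁,ω₃}
  — 8 sets.
Step 4: no new sets; the family is a σ-algebra.

Therefore σ(𝒜) = { {}, {ω₁}, {ω₂}, {ω₃}, {ω₁,ω₂}, {ω₁,ω₃}, {ω₂,ω₃}, X } (|σ(𝒜)| = 8).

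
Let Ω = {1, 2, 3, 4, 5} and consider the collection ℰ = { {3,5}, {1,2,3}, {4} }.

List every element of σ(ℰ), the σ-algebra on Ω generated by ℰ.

Take S₀ = ℰ ∪ {∅, Ω} = { {}, {4}, {3,5}, {1,2,3}, Ω }.
Pass 1. New:
  {4,5}  = ᶜ of {1,2,3}
  {1,2,4}  = ᶜ of {3,5}
  {3,4,5}  = {4} ∪ {3,5}
  {1,2,3,4}  = {1,2,3} ∪ {4}
  {1,2,3,5}  = ᶜ of {4}
  [10 total]
Pass 2 (3 new):
  {5}  = ᶜ of {1,2,3,4}
  {1,2}  = ᶜ of {3,4,5}
  {1,2,4,5}  = {1,2,4} ∪ {4,5}
  [13 total]
Pass 3: 2 new —
  {3}  = ᶜ of {1,2,4,5}
  {1,2,5}  = {1,2} ∪ {5}
  [15 total]
Pass 4 (1 new):
  {3,4}  = ᶜ of {1,2,5}
  [16 total]
Pass 5: stable.

σ(ℰ) = { {}, {3}, {4}, {5}, {1,2}, {3,4}, {3,5}, {4,5}, {1,2,3}, {1,2,4}, {1,2,5}, {3,4,5}, {1,2,3,4}, {1,2,3,5}, {1,2,4,5}, Ω }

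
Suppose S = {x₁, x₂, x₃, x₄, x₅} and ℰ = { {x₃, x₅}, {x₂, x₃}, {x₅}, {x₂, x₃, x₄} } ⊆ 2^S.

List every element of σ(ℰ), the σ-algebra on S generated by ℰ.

Begin from { {}, {x₅}, {x₂, x₃}, {x₃, x₅}, {x₂, x₃, x₄}, S } (that is, ℰ plus ∅ and S).
Step 1: +6 →
  {x₁, x₅}  = {x₂, x₃, x₄}ᶜ
  {x₁, x₂, x₄}  = {x₃, x₅}ᶜ
  {x₁, x₄, x₅}  = {x₂, x₃}ᶜ
  {x₂, x₃, x₅}  = {x₂, x₃} ∪ {x₃, x₅}
  {x₁, x₂, x₃, x₄}  = {x₅}ᶜ
  {x₂, x₃, x₄, x₅}  = {x₂, x₃, x₄} ∪ {x₃, x₅}
  (now 12)
Step 2: 6 new —
  {x₁}  = {x₂, x₃, x₄, x₅}ᶜ
  {x₁, x₄}  = {x₂, x₃, x₅}ᶜ
  {x₁, x₃, x₅}  = {x₁, x₅} ∪ {x₃, x₅}
  {x₁, x₂, x₃, x₅}  = {x₂, x₃, x₅} ∪ {x₁, x₅}
  {x₁, x₂, x₄, x₅}  = {x₁, x₄, x₅} ∪ {x₁, x₂, x₄}
  {x₁, x₃, x₄, x₅}  = {x₁, x₄, x₅} ∪ {x₃, x₅}
  (now 18)
Step 3 adds 5:
  {x₂}  = {x₁, x₃, x₄, x₅}ᶜ
  {x₃}  = {x₁, x₂, x₄, x₅}ᶜ
  {x₄}  = {x₁, x₂, x₃, x₅}ᶜ
  {x₂, x₄}  = {x₁, x₃, x₅}ᶜ
  {x₁, x₂, x₃}  = {x₂, x₃} ∪ {x₁}
  (now 23)
Step 4. New:
  {x₁, x₂}  = {x₂} ∪ {x₁}
  {x₁, x₃}  = {x₃} ∪ {x₁}
  {x₂, x₅}  = {x₂} ∪ {x₅}
  {x₃, x₄}  = {x₃} ∪ {x₄}
  {x₄, x₅}  = {x₁, x₂, x₃}ᶜ
  {x₁, x₂, x₅}  = {x₂} ∪ {x₁, x₅}
  {x₁, x₃, x₄}  = {x₃} ∪ {x₁, x₄}
  {x₂, x₄, x₅}  = {x₅} ∪ {x₂, x₄}
  {x₃, x₄, x₅}  = {x₄} ∪ {x₃, x₅}
  (now 32)
Step 5 adds nothing — fixpoint reached.

|σ(ℰ)| = 32.  σ(ℰ) = { {}, {x₁}, {x₂}, {x₃}, {x₄}, {x₅}, {x₁, x₂}, {x₁, x₃}, {x₁, x₄}, {x₁, x₅}, {x₂, x₃}, {x₂, x₄}, {x₂, x₅}, {x₃, x₄}, {x₃, x₅}, {x₄, x₅}, {x₁, x₂, x₃}, {x₁, x₂, x₄}, {x₁, x₂, x₅}, {x₁, x₃, x₄}, {x₁, x₃, x₅}, {x₁, x₄, x₅}, {x₂, x₃, x₄}, {x₂, x₃, x₅}, {x₂, x₄, x₅}, {x₃, x₄, x₅}, {x₁, x₂, x₃, x₄}, {x₁, x₂, x₃, x₅}, {x₁, x₂, x₄, x₅}, {x₁, x₃, x₄, x₅}, {x₂, x₃, x₄, x₅}, S }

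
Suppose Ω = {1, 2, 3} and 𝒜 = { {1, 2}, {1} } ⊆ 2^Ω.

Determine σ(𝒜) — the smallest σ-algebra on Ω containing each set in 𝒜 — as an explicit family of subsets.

Initial family (4 sets): { {}, {1}, {1, 2}, Ω }.
Pass 1 (2 new):
  {3}  = {1, 2}ᶜ
  {2, 3}  = {1}ᶜ
  (now 6)
Pass 2 (1 new):
  {1, 3}  = {3} ∪ {1}
  (now 7)
Pass 3: +1 →
  {2}  = {1, 3}ᶜ
  (now 8)
Pass 4: stable.

σ(𝒜) = { {}, {1}, {2}, {3}, {1, 2}, {1, 3}, {2, 3}, Ω }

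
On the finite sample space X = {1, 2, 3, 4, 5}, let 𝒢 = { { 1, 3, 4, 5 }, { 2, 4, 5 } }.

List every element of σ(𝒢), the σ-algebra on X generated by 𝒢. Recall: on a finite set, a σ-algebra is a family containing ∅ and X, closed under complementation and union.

σ(𝒢) (8 sets): { ∅, { 2 }, { 1, 3 }, { 4, 5 }, { 1, 2, 3 }, { 2, 4, 5 }, { 1, 3, 4, 5 }, X }

Derivation:
Begin from { ∅, { 2, 4, 5 }, { 1, 3, 4, 5 }, X } (that is, 𝒢 plus ∅ and X).
Round 1 adds 2:
  { 2 }  = ᶜ of { 1, 3, 4, 5 }
  { 1, 3 }  = ᶜ of { 2, 4, 5 }
Round 2: 1 new —
  { 1, 2, 3 }  = { 1, 3 } ∪ { 2 }
Round 3 (1 new):
  { 4, 5 }  = ᶜ of { 1, 2, 3 }
Round 4: no new sets; the family is a σ-algebra.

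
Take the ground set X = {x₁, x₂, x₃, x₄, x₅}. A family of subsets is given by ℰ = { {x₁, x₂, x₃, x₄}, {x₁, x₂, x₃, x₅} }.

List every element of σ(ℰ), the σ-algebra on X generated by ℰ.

Initial family (4 sets): { {}, {x₁, x₂, x₃, x₄}, {x₁, x₂, x₃, x₅}, X }.
Pass 1. New:
  {x₄}  = {x₁, x₂, x₃, x₅}ᶜ
  {x₅}  = {x₁, x₂, x₃, x₄}ᶜ
  — 6 sets.
Pass 2 adds 1:
  {x₄, x₅}  = {x₄} ∪ {x₅}
  — 7 sets.
Pass 3 adds 1:
  {x₁, x₂, x₃}  = {x₄, x₅}ᶜ
  — 8 sets.
Pass 4: already closed under ᶜ and ∪.

Therefore σ(ℰ) = { {}, {x₄}, {x₅}, {x₄, x₅}, {x₁, x₂, x₃}, {x₁, x₂, x₃, x₄}, {x₁, x₂, x₃, x₅}, X } (|σ(ℰ)| = 8).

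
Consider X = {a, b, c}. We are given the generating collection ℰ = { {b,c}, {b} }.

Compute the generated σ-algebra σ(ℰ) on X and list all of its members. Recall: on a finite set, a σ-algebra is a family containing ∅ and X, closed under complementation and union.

Initial family (4 sets): { {}, {b}, {b,c}, X }.
Iteration 1. New:
  {a}  = {b,c}ᶜ
  {a,c}  = {b}ᶜ
  |family| = 6
Iteration 2 adds 1:
  {a,b}  = {b} ∪ {a}
  |family| = 7
Iteration 3. New:
  {c}  = {a,b}ᶜ
  |family| = 8
Iteration 4: no new sets; the family is a σ-algebra.

|σ(ℰ)| = 8.  σ(ℰ) = { {}, {a}, {b}, {c}, {a,b}, {a,c}, {b,c}, X }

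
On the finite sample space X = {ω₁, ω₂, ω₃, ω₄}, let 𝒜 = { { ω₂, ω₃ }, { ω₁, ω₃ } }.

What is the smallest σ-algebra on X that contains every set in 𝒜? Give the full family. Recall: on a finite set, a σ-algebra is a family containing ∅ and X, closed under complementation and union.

Seed the family with 𝒜 together with ∅ and X: { {  }, { ω₁, ω₃ }, { ω₂, ω₃ }, X }.
Iteration 1 adds 3:
  { ω₁, ω₄ }  = ᶜ of { ω₂, ω₃ }
  { ω₂, ω₄ }  = ᶜ of { ω₁, ω₃ }
  { ω₁, ω₂, ω₃ }  = { ω₁, ω₃ } ∪ { ω₂, ω₃ }
  — 7 sets.
Iteration 2 adds 4:
  { ω₄ }  = ᶜ of { ω₁, ω₂, ω₃ }
  { ω₁, ω₂, ω₄ }  = { ω₁, ω₄ } ∪ { ω₂, ω₄ }
  { ω₁, ω₃, ω₄ }  = { ω₁, ω₄ } ∪ { ω₁, ω₃ }
  { ω₂, ω₃, ω₄ }  = { ω₂, ω₃ } ∪ { ω₂, ω₄ }
  — 11 sets.
Iteration 3: +3 →
  { ω₁ }  = ᶜ of { ω₂, ω₃, ω₄ }
  { ω₂ }  = ᶜ of { ω₁, ω₃, ω₄ }
  { ω₃ }  = ᶜ of { ω₁, ω₂, ω₄ }
  — 14 sets.
Iteration 4: 2 new —
  { ω₁, ω₂ }  = { ω₂ } ∪ { ω₁ }
  { ω₃, ω₄ }  = { ω₃ } ∪ { ω₄ }
  — 16 sets.
Iteration 5: stable.

Hence σ(𝒜) has 16 members: { {  }, { ω₁ }, { ω₂ }, { ω₃ }, { ω₄ }, { ω₁, ω₂ }, { ω₁, ω₃ }, { ω₁, ω₄ }, { ω₂, ω₃ }, { ω₂, ω₄ }, { ω₃, ω₄ }, { ω₁, ω₂, ω₃ }, { ω₁, ω₂, ω₄ }, { ω₁, ω₃, ω₄ }, { ω₂, ω₃, ω₄ }, X }.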